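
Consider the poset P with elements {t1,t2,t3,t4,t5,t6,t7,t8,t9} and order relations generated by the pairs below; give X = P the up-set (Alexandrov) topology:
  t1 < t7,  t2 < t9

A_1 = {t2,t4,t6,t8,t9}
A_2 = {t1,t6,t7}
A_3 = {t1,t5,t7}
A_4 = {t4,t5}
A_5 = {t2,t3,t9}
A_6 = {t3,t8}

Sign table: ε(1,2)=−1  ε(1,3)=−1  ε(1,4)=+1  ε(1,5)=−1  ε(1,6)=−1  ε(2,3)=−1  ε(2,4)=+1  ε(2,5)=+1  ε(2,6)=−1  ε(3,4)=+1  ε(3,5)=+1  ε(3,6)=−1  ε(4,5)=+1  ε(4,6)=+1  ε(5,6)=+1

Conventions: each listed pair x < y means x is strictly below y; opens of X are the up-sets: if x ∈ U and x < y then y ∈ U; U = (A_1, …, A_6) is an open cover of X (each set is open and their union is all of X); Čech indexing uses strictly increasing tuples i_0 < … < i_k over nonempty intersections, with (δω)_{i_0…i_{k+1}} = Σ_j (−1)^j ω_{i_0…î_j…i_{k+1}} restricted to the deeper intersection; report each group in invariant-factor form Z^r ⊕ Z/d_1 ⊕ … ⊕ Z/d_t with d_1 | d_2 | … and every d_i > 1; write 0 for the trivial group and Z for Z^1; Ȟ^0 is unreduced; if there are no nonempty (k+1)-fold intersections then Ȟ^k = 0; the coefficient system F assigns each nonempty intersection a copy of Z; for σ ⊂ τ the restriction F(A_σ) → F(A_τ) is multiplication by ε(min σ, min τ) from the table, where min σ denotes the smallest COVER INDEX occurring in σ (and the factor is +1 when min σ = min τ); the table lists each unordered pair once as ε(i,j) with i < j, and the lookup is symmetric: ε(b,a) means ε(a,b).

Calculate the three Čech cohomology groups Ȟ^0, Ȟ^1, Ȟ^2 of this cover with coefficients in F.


Ȟ^0 = Z,  Ȟ^1 = Z^2,  Ȟ^2 = 0

nerve of the cover:
  A12={t6} A14={t4} A15={t2,t9} A16={t8} A23={t1,t7} A34={t5} A56={t3}
C dims 6,7; δ0: rk 5, SNF 1^5
Ȟ^0 = (6 − 5) − 0 = 1, so Ȟ^0 ≅ Z
Ȟ^1 = (7 − 0) − 5 = 2, so Ȟ^1 ≅ Z^2
Ȟ^2 = (0 − 0) − 0 = 0, so Ȟ^2 ≅ 0


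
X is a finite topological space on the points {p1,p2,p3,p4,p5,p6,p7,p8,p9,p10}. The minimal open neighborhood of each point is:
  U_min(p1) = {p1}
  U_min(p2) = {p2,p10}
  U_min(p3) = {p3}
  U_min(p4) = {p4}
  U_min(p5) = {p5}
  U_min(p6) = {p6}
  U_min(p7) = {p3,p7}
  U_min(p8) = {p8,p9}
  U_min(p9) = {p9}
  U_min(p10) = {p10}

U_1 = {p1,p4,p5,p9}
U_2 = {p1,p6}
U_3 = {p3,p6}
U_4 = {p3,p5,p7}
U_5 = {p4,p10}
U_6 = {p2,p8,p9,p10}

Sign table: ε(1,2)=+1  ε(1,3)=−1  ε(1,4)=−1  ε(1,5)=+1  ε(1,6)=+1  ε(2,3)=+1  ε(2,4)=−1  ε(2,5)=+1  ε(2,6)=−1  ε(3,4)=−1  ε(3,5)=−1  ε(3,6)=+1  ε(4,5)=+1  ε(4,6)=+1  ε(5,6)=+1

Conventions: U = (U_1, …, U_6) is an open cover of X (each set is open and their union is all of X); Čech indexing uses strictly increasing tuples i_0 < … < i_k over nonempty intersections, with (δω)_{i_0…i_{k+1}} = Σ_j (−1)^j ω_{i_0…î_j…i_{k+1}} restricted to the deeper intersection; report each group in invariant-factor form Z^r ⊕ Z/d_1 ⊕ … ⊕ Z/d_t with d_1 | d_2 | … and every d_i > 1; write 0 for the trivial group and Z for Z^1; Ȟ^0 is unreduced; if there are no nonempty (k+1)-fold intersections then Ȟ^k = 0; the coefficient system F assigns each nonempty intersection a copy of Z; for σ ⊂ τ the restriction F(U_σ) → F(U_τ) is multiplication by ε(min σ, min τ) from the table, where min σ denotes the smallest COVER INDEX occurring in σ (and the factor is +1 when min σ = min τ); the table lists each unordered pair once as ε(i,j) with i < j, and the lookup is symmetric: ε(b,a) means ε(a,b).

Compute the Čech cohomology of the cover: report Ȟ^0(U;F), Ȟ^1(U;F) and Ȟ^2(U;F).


nerve of the cover:
  U12={p1} U14={p5} U15={p4} U16={p9} U23={p6} U34={p3} U56={p10}
C dims 6,7; δ0: rk 5, SNF 1^5
Ȟ^0 = (6 − 5) − 0 = 1, so Ȟ^0 ≅ Z
Ȟ^1 = (7 − 0) − 5 = 2, so Ȟ^1 ≅ Z^2
Ȟ^2 = (0 − 0) − 0 = 0, so Ȟ^2 ≅ 0

Ȟ^0 = Z, Ȟ^1 = Z^2 and Ȟ^2 = 0


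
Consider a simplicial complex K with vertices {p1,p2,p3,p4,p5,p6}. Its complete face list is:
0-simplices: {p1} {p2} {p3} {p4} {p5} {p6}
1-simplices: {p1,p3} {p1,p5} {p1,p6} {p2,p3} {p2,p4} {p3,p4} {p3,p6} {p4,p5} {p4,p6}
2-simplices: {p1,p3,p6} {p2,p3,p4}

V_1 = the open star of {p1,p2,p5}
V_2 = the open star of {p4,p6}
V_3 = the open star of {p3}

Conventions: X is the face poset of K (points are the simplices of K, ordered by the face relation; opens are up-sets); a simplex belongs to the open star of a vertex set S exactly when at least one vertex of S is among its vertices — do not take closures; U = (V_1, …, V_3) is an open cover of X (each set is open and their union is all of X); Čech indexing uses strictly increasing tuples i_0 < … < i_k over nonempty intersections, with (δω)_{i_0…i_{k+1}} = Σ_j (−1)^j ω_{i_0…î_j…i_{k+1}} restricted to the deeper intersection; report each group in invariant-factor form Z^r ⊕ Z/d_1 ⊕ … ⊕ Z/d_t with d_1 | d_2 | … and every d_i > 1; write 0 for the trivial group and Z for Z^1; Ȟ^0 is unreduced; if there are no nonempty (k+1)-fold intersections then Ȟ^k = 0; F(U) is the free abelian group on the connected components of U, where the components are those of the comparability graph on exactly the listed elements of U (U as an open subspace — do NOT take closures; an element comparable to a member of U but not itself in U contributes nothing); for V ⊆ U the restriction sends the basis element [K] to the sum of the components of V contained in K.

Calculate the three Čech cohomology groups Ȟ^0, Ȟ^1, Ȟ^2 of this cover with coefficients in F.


cover nerve:
  V1={{p1},{p2},{p5},{p1,p3},{p1,p5},{p1,p6},{p2,p3},{p2,p4},{p4,p5},{p1,p3,p6},{p2,p3,p4}} V2={{p4},{p6},{p1,p6},{p2,p4},{p3,p4},{p3,p6},{p4,p5},{p4,p6},{p1,p3,p6},{p2,p3,p4}} V3={{p3},{p1,p3},{p2,p3},{p3,p4},{p3,p6},{p1,p3,p6},{p2,p3,p4}}
  V12={{p1,p6},{p2,p4},{p4,p5},{p1,p3,p6},{p2,p3,p4}} V13={{p1,p3},{p2,p3},{p1,p3,p6},{p2,p3,p4}} V23={{p3,p4},{p3,p6},{p1,p3,p6},{p2,p3,p4}}
  V123={{p1,p3,p6},{p2,p3,p4}}
components per intersection:
  V1: {{p1},{p5},{p1,p3},{p1,p5},{p1,p6},{p4,p5},{p1,p3,p6}} {{p2},{p2,p3},{p2,p4},{p2,p3,p4}}
  V2: {{p4},{p6},{p1,p6},{p2,p4},{p3,p4},{p3,p6},{p4,p5},{p4,p6},{p1,p3,p6},{p2,p3,p4}}
  V3: {{p3},{p1,p3},{p2,p3},{p3,p4},{p3,p6},{p1,p3,p6},{p2,p3,p4}}
  V12: {{p1,p6},{p1,p3,p6}} {{p2,p4},{p2,p3,p4}} {{p4,p5}}
  V13: {{p1,p3},{p1,p3,p6}} {{p2,p3},{p2,p3,p4}}
  V23: {{p3,p4},{p2,p3,p4}} {{p3,p6},{p1,p3,p6}}
  V123: {{p1,p3,p6}} {{p2,p3,p4}}
C dims 4,7,2; δ0: rk 3, SNF 1^3; δ1: rk 2, SNF 1^2
Ȟ^0: (4−3)−0=1 ⇒ Z
Ȟ^1: (7−2)−3=2 ⇒ Z^2
Ȟ^2: (2−0)−2=0 ⇒ 0

Ȟ^0 ≅ Z; Ȟ^1 ≅ Z^2; Ȟ^2 ≅ 0


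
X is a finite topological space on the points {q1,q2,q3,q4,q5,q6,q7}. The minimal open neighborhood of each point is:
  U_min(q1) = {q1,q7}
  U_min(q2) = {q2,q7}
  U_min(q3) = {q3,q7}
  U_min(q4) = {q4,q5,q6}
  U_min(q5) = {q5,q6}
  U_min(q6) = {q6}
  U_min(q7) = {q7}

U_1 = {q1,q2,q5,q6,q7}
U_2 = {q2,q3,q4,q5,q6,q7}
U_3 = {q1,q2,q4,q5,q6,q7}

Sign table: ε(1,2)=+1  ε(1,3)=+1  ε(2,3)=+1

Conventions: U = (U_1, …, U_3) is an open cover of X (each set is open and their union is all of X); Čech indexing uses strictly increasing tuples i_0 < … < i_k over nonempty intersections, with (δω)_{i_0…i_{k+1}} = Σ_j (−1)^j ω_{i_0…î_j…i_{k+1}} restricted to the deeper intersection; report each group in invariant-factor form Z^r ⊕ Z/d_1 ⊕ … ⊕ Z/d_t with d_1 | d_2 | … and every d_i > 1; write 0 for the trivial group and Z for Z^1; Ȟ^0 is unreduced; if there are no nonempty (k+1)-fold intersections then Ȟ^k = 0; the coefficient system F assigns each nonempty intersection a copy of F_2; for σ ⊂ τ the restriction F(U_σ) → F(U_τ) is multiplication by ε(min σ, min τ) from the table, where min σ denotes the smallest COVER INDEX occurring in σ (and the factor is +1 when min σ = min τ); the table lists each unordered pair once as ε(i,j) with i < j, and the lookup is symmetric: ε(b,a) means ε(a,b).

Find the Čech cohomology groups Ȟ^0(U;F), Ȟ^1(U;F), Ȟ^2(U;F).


nonempty overlaps:
  U12={q2,q5,q6,q7} U13={q1,q2,q5,q6,q7} U23={q2,q4,q5,q6,q7}
  U123={q2,q5,q6,q7}
C dims 3,3,1; δ0: rk_F2 2; δ1: rk_F2 1
degree 0: 3−2−0 = 1 → Ȟ^0 ≅ Z/2
degree 1: 3−1−2 = 0 → Ȟ^1 ≅ 0
degree 2: 1−0−1 = 0 → Ȟ^2 ≅ 0

Ȟ^0 = Z/2; Ȟ^1 = 0; Ȟ^2 = 0


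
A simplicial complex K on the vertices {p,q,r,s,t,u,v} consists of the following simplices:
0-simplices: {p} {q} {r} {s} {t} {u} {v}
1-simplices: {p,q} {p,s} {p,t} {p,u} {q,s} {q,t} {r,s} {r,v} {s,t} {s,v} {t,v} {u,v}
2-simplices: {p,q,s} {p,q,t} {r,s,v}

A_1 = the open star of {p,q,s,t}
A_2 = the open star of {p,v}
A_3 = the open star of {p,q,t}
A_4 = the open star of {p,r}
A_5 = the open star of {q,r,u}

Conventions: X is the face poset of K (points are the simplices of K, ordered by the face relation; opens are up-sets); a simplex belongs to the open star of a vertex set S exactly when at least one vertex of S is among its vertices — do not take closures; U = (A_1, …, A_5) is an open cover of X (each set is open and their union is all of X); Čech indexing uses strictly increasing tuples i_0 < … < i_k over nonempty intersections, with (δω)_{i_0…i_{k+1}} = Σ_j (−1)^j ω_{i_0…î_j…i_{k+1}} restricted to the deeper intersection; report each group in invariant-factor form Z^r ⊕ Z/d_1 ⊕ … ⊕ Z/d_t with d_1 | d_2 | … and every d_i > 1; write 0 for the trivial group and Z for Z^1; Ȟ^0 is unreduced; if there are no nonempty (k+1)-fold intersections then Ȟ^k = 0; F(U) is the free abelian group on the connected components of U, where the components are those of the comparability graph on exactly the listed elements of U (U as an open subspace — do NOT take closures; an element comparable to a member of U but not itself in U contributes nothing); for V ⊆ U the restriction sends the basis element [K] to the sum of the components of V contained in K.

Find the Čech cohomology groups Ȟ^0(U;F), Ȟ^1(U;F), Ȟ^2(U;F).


Ȟ^0 ≅ Z; Ȟ^1 ≅ Z^2; Ȟ^2 ≅ 0

nerve simplices:
  A1={{p},{q},{s},{t},{p,q},{p,s},{p,t},{p,u},{q,s},{q,t},{r,s},{s,t},{s,v},{t,v},{p,q,s},{p,q,t},{r,s,v}} A2={{p},{v},{p,q},{p,s},{p,t},{p,u},{r,v},{s,v},{t,v},{u,v},{p,q,s},{p,q,t},{r,s,v}} A3={{p},{q},{t},{p,q},{p,s},{p,t},{p,u},{q,s},{q,t},{s,t},{t,v},{p,q,s},{p,q,t}} A4={{p},{r},{p,q},{p,s},{p,t},{p,u},{r,s},{r,v},{p,q,s},{p,q,t},{r,s,v}} A5={{q},{r},{u},{p,q},{p,u},{q,s},{q,t},{r,s},{r,v},{u,v},{p,q,s},{p,q,t},{r,s,v}}
  A12={{p},{p,q},{p,s},{p,t},{p,u},{s,v},{t,v},{p,q,s},{p,q,t},{r,s,v}} A13={{p},{q},{t},{p,q},{p,s},{p,t},{p,u},{q,s},{q,t},{s,t},{t,v},{p,q,s},{p,q,t}} A14={{p},{p,q},{p,s},{p,t},{p,u},{r,s},{p,q,s},{p,q,t},{r,s,v}} A15={{q},{p,q},{p,u},{q,s},{q,t},{r,s},{p,q,s},{p,q,t},{r,s,v}} A23={{p},{p,q},{p,s},{p,t},{p,u},{t,v},{p,q,s},{p,q,t}} A24={{p},{p,q},{p,s},{p,t},{p,u},{r,v},{p,q,s},{p,q,t},{r,s,v}} A25={{p,q},{p,u},{r,v},{u,v},{p,q,s},{p,q,t},{r,s,v}} A34={{p},{p,q},{p,s},{p,t},{p,u},{p,q,s},{p,q,t}} A35={{q},{p,q},{p,u},{q,s},{q,t},{p,q,s},{p,q,t}} A45={{r},{p,q},{p,u},{r,s},{r,v},{p,q,s},{p,q,t},{r,s,v}}
  A123={{p},{p,q},{p,s},{p,t},{p,u},{t,v},{p,q,s},{p,q,t}} A124={{p},{p,q},{p,s},{p,t},{p,u},{p,q,s},{p,q,t},{r,s,v}} A125={{p,q},{p,u},{p,q,s},{p,q,t},{r,s,v}} A134={{p},{p,q},{p,s},{p,t},{p,u},{p,q,s},{p,q,t}} A135={{q},{p,q},{p,u},{q,s},{q,t},{p,q,s},{p,q,t}} A145={{p,q},{p,u},{r,s},{p,q,s},{p,q,t},{r,s,v}} A234={{p},{p,q},{p,s},{p,t},{p,u},{p,q,s},{p,q,t}} A235={{p,q},{p,u},{p,q,s},{p,q,t}} A245={{p,q},{p,u},{r,v},{p,q,s},{p,q,t},{r,s,v}} A345={{p,q},{p,u},{p,q,s},{p,q,t}}
  A1234={{p},{p,q},{p,s},{p,t},{p,u},{p,q,s},{p,q,t}} A1235={{p,q},{p,u},{p,q,s},{p,q,t}} A1245={{p,q},{p,u},{p,q,s},{p,q,t},{r,s,v}} A1345={{p,q},{p,u},{p,q,s},{p,q,t}} A2345={{p,q},{p,u},{p,q,s},{p,q,t}}
  A12345={{p,q},{p,u},{p,q,s},{p,q,t}}
components per intersection:
  A1: {{p},{q},{s},{t},{p,q},{p,s},{p,t},{p,u},{q,s},{q,t},{r,s},{s,t},{s,v},{t,v},{p,q,s},{p,q,t},{r,s,v}}
  A2: {{p},{p,q},{p,s},{p,t},{p,u},{p,q,s},{p,q,t}} {{v},{r,v},{s,v},{t,v},{u,v},{r,s,v}}
  A3: {{p},{q},{t},{p,q},{p,s},{p,t},{p,u},{q,s},{q,t},{s,t},{t,v},{p,q,s},{p,q,t}}
  A4: {{p},{p,q},{p,s},{p,t},{p,u},{p,q,s},{p,q,t}} {{r},{r,s},{r,v},{r,s,v}}
  A5: {{q},{p,q},{q,s},{q,t},{p,q,s},{p,q,t}} {{r},{r,s},{r,v},{r,s,v}} {{u},{p,u},{u,v}}
  A12: {{p},{p,q},{p,s},{p,t},{p,u},{p,q,s},{p,q,t}} {{s,v},{r,s,v}} {{t,v}}
  A13: {{p},{q},{t},{p,q},{p,s},{p,t},{p,u},{q,s},{q,t},{s,t},{t,v},{p,q,s},{p,q,t}}
  A14: {{p},{p,q},{p,s},{p,t},{p,u},{p,q,s},{p,q,t}} {{r,s},{r,s,v}}
  A15: {{q},{p,q},{q,s},{q,t},{p,q,s},{p,q,t}} {{p,u}} {{r,s},{r,s,v}}
  A23: {{p},{p,q},{p,s},{p,t},{p,u},{p,q,s},{p,q,t}} {{t,v}}
  A24: {{p},{p,q},{p,s},{p,t},{p,u},{p,q,s},{p,q,t}} {{r,v},{r,s,v}}
  A25: {{p,q},{p,q,s},{p,q,t}} {{p,u}} {{r,v},{r,s,v}} {{u,v}}
  A34: {{p},{p,q},{p,s},{p,t},{p,u},{p,q,s},{p,q,t}}
  A35: {{q},{p,q},{q,s},{q,t},{p,q,s},{p,q,t}} {{p,u}}
  A45: {{r},{r,s},{r,v},{r,s,v}} {{p,q},{p,q,s},{p,q,t}} {{p,u}}
  A123: {{p},{p,q},{p,s},{p,t},{p,u},{p,q,s},{p,q,t}} {{t,v}}
  A124: {{p},{p,q},{p,s},{p,t},{p,u},{p,q,s},{p,q,t}} {{r,s,v}}
  A125: {{p,q},{p,q,s},{p,q,t}} {{p,u}} {{r,s,v}}
  A134: {{p},{p,q},{p,s},{p,t},{p,u},{p,q,s},{p,q,t}}
  A135: {{q},{p,q},{q,s},{q,t},{p,q,s},{p,q,t}} {{p,u}}
  A145: {{p,q},{p,q,s},{p,q,t}} {{p,u}} {{r,s},{r,s,v}}
  A234: {{p},{p,q},{p,s},{p,t},{p,u},{p,q,s},{p,q,t}}
  A235: {{p,q},{p,q,s},{p,q,t}} {{p,u}}
  A245: {{p,q},{p,q,s},{p,q,t}} {{p,u}} {{r,v},{r,s,v}}
  A345: {{p,q},{p,q,s},{p,q,t}} {{p,u}}
  A1234: {{p},{p,q},{p,s},{p,t},{p,u},{p,q,s},{p,q,t}}
  A1235: {{p,q},{p,q,s},{p,q,t}} {{p,u}}
  A1245: {{p,q},{p,q,s},{p,q,t}} {{p,u}} {{r,s,v}}
  A1345: {{p,q},{p,q,s},{p,q,t}} {{p,u}}
  A2345: {{p,q},{p,q,s},{p,q,t}} {{p,u}}
  A12345: {{p,q},{p,q,s},{p,q,t}} {{p,u}}
C dims 9,23,21,10; δ0: rk 8, SNF 1^8; δ1: rk 13, SNF 1^13; δ2: rk 8, SNF 1^8
degree 0: 9−8−0 = 1 → Ȟ^0 ≅ Z
degree 1: 23−13−8 = 2 → Ȟ^1 ≅ Z^2
degree 2: 21−8−13 = 0 → Ȟ^2 ≅ 0


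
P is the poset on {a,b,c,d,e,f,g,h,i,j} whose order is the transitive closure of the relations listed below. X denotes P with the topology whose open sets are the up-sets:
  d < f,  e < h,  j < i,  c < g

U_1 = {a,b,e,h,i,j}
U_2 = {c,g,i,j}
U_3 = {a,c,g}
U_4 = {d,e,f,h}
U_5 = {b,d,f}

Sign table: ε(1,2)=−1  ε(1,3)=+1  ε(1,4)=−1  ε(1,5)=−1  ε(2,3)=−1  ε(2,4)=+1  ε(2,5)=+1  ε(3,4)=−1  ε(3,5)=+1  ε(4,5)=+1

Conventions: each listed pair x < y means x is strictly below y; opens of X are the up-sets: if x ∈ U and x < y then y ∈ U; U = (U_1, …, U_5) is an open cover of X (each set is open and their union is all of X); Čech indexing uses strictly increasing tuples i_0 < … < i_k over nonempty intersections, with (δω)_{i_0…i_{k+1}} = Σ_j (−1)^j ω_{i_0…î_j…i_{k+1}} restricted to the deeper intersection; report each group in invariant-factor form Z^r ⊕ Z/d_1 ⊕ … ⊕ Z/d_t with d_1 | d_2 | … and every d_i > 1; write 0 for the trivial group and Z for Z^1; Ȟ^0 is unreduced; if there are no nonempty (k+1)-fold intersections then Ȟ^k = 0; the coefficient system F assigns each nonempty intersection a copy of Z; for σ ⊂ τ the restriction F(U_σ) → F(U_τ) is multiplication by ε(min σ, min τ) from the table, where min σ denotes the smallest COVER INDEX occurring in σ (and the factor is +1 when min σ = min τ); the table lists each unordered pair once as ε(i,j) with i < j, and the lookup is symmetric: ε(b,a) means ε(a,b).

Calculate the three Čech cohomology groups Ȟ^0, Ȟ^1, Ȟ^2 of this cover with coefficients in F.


nerve simplices:
  U12={i,j} U13={a} U14={e,h} U15={b} U23={c,g} U45={d,f}
C dims 5,6; δ0: rk 4, SNF 1^4
degree 0: 5−4−0 = 1 → Ȟ^0 ≅ Z
degree 1: 6−0−4 = 2 → Ȟ^1 ≅ Z^2
degree 2: 0−0−0 = 0 → Ȟ^2 ≅ 0

Ȟ^0 = Z; Ȟ^1 = Z^2; Ȟ^2 = 0


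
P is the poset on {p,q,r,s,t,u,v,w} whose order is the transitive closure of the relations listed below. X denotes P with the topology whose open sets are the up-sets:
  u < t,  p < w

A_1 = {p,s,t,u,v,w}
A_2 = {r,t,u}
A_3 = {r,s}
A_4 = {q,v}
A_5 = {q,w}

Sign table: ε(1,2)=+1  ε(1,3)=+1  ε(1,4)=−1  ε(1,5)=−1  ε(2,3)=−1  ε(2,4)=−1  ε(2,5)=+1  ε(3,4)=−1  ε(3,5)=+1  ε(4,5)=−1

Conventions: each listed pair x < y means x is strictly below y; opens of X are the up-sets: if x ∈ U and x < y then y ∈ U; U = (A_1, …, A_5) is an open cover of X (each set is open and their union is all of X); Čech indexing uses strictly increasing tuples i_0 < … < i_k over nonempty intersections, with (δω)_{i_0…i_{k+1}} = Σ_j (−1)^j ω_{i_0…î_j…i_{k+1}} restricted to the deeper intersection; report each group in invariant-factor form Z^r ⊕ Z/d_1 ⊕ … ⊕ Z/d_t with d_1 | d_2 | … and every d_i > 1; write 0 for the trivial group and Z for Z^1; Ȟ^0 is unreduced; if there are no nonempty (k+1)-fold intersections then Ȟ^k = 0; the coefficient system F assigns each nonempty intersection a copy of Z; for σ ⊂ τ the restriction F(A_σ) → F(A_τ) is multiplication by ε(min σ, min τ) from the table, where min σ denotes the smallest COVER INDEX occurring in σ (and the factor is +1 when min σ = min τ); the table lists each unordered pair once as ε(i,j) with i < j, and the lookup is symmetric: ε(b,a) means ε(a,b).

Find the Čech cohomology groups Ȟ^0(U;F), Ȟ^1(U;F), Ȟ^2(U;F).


intersection data:
  A12={t,u} A13={s} A14={v} A15={w} A23={r} A45={q}
C dims 5,6; δ0: rk 5, SNF 1^4·2
Ȟ^0 = (5 − 5) − 0 = 0, so Ȟ^0 ≅ 0
Ȟ^1 = (6 − 0) − 5 = 1 plus torsion [2], so Ȟ^1 ≅ Z ⊕ Z/2
Ȟ^2 = (0 − 0) − 0 = 0, so Ȟ^2 ≅ 0

Ȟ^0 ≅ 0; Ȟ^1 ≅ Z ⊕ Z/2; Ȟ^2 ≅ 0


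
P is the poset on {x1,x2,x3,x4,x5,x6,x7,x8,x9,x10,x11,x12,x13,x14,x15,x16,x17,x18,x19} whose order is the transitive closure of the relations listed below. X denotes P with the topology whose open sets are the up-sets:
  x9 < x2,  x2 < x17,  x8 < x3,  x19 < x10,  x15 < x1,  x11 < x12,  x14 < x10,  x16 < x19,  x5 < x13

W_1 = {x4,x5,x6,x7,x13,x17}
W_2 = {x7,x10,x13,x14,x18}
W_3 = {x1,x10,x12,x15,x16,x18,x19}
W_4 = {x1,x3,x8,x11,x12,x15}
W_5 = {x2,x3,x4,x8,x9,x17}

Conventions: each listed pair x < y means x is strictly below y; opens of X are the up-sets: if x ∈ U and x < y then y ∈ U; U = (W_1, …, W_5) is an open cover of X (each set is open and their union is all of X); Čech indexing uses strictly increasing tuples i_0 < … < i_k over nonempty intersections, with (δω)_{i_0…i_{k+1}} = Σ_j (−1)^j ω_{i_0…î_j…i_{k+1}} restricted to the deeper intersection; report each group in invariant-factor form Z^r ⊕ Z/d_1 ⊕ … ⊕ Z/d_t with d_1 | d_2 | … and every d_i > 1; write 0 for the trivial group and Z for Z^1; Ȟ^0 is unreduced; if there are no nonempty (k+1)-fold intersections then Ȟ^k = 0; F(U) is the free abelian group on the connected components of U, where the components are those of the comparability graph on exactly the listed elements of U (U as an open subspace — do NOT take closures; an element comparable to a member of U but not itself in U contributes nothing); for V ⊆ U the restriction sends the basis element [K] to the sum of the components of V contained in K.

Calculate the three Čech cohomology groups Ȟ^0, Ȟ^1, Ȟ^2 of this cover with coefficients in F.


nerve of the cover:
  W12={x7,x13} W15={x4,x17} W23={x10,x18} W34={x1,x12,x15} W45={x3,x8}
components per intersection:
  W1: {x4} {x5,x13} {x6} {x7} {x17}
  W2: {x7} {x10,x14} {x13} {x18}
  W3: {x1,x15} {x10,x16,x19} {x12} {x18}
  W4: {x1,x15} {x3,x8} {x11,x12}
  W5: {x2,x9,x17} {x3,x8} {x4}
  W12: {x7} {x13}
  W15: {x4} {x17}
  W23: {x10} {x18}
  W34: {x1,x15} {x12}
  W45: {x3,x8}
C dims 19,9; δ0: rk 9, SNF 1^9
Ȟ^0 = (19 − 9) − 0 = 10, so Ȟ^0 ≅ Z^10
Ȟ^1 = (9 − 0) − 9 = 0, so Ȟ^1 ≅ 0
Ȟ^2 = (0 − 0) − 0 = 0, so Ȟ^2 ≅ 0

Ȟ^0 = Z^10; Ȟ^1 = 0; Ȟ^2 = 0


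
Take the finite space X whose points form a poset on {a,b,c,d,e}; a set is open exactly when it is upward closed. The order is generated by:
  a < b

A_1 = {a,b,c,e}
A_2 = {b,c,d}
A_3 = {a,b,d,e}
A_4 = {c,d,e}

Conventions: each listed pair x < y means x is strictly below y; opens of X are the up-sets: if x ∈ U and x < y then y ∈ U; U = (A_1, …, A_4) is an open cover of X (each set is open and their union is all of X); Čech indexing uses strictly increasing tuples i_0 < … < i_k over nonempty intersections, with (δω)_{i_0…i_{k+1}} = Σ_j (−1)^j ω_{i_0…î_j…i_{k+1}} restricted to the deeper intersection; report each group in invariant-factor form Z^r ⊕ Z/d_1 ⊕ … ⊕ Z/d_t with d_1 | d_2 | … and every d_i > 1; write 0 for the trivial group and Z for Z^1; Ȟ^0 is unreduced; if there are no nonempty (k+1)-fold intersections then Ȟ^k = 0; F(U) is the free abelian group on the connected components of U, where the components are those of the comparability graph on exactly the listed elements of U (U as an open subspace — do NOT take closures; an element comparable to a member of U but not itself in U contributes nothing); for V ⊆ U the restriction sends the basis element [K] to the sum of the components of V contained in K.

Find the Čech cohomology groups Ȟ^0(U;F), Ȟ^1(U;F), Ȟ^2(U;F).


Ȟ^0 = Z^4, Ȟ^1 = 0, Ȟ^2 = 0

nerve simplices:
  A12={b,c} A13={a,b,e} A14={c,e} A23={b,d} A24={c,d} A34={d,e}
  A123={b} A124={c} A134={e} A234={d}
components per intersection:
  A1: {a,b} {c} {e}
  A2: {b} {c} {d}
  A3: {a,b} {d} {e}
  A4: {c} {d} {e}
  A12: {b} {c}
  A13: {a,b} {e}
  A14: {c} {e}
  A23: {b} {d}
  A24: {c} {d}
  A34: {d} {e}
  A123: {b}
  A124: {c}
  A134: {e}
  A234: {d}
C dims 12,12,4; δ0: rk 8, SNF 1^8; δ1: rk 4, SNF 1^4
degree 0: 12−8−0 = 4 → Ȟ^0 ≅ Z^4
degree 1: 12−4−8 = 0 → Ȟ^1 ≅ 0
degree 2: 4−0−4 = 0 → Ȟ^2 ≅ 0


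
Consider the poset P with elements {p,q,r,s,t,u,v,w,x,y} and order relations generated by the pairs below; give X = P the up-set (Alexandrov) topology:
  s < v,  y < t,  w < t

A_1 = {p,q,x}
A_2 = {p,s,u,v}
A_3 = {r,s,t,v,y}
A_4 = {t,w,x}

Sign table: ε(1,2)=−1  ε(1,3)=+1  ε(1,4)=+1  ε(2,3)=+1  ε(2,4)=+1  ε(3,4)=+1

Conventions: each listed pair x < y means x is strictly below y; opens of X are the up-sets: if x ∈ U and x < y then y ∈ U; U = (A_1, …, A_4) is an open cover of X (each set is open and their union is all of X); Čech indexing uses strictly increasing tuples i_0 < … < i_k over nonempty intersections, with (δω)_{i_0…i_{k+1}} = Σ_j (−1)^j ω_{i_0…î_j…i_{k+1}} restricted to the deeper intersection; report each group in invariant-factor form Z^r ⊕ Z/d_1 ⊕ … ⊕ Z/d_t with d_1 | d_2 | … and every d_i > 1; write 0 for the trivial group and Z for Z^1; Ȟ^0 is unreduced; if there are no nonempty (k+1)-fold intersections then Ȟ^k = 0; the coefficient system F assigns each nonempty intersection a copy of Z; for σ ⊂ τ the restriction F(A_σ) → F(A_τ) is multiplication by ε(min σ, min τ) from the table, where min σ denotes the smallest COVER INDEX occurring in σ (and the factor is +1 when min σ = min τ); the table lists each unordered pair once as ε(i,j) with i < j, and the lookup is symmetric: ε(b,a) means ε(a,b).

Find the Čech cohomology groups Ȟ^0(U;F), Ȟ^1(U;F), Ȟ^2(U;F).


Ȟ^0 ≅ 0, Ȟ^1 ≅ Z/2, Ȟ^2 ≅ 0

intersection data:
  A12={p} A14={x} A23={s,v} A34={t}
C dims 4,4; δ0: rk 4, SNF 1^3·2
Ȟ^0 = (4 − 4) − 0 = 0, so Ȟ^0 ≅ 0
Ȟ^1 = (4 − 0) − 4 = 0 plus torsion [2], so Ȟ^1 ≅ Z/2
Ȟ^2 = (0 − 0) − 0 = 0, so Ȟ^2 ≅ 0


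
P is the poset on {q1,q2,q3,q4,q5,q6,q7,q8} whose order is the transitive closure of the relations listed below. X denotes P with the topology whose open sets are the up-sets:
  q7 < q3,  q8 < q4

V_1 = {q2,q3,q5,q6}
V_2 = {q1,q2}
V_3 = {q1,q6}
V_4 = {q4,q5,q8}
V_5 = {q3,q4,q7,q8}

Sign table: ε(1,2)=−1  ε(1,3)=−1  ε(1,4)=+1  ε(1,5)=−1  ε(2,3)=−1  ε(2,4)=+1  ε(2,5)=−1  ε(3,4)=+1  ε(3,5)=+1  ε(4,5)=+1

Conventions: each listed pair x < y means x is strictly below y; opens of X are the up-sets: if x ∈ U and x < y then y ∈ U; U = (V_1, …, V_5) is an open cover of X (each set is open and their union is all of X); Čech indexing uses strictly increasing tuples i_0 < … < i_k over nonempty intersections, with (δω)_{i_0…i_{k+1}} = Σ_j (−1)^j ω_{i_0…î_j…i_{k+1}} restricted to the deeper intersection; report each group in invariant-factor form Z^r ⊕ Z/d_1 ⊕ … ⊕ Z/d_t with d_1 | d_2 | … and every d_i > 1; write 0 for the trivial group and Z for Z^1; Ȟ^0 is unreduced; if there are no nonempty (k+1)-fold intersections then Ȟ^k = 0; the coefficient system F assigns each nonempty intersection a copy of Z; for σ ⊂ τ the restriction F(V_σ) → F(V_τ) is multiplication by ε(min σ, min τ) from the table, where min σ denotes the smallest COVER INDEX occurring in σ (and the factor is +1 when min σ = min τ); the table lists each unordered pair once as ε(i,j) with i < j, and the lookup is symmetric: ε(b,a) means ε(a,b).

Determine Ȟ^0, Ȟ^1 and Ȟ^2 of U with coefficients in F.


nonempty overlaps:
  V12={q2} V13={q6} V14={q5} V15={q3} V23={q1} V45={q4,q8}
C dims 5,6; δ0: rk 5, SNF 1^4·2
degree 0: 5−5−0 = 0 → Ȟ^0 ≅ 0
degree 1: 6−0−5 = 1 plus torsion [2] → Ȟ^1 ≅ Z ⊕ Z/2
degree 2: 0−0−0 = 0 → Ȟ^2 ≅ 0

Ȟ^0 ≅ 0, Ȟ^1 ≅ Z ⊕ Z/2 and Ȟ^2 ≅ 0


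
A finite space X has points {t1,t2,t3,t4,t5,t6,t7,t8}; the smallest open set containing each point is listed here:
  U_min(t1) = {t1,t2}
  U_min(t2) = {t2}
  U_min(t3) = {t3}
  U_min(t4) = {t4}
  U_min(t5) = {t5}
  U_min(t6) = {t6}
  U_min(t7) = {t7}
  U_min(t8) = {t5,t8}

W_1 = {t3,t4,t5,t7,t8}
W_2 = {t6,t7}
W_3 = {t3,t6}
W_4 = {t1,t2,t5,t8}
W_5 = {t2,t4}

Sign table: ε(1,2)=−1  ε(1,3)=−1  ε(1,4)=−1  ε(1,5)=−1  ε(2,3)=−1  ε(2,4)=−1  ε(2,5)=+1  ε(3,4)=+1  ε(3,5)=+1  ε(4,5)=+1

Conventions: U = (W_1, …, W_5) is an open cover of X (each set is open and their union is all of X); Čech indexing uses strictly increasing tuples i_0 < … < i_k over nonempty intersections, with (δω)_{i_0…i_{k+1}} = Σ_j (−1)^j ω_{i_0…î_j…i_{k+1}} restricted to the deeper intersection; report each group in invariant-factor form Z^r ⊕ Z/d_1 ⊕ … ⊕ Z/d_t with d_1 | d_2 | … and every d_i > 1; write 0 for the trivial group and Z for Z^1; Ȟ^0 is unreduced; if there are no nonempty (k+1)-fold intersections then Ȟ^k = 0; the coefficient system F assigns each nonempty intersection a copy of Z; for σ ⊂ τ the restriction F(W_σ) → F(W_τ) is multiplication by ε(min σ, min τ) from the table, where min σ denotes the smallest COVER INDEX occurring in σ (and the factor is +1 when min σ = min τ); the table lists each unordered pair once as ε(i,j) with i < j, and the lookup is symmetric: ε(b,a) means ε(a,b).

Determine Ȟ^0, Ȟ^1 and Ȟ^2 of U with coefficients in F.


Ȟ^0 ≅ 0,  Ȟ^1 ≅ Z ⊕ Z/2,  Ȟ^2 ≅ 0

intersection data:
  W12={t7} W13={t3} W14={t5,t8} W15={t4} W23={t6} W45={t2}
C dims 5,6; δ0: rk 5, SNF 1^4·2
Ȟ^0 = (5 − 5) − 0 = 0, so Ȟ^0 ≅ 0
Ȟ^1 = (6 − 0) − 5 = 1 plus torsion [2], so Ȟ^1 ≅ Z ⊕ Z/2
Ȟ^2 = (0 − 0) − 0 = 0, so Ȟ^2 ≅ 0


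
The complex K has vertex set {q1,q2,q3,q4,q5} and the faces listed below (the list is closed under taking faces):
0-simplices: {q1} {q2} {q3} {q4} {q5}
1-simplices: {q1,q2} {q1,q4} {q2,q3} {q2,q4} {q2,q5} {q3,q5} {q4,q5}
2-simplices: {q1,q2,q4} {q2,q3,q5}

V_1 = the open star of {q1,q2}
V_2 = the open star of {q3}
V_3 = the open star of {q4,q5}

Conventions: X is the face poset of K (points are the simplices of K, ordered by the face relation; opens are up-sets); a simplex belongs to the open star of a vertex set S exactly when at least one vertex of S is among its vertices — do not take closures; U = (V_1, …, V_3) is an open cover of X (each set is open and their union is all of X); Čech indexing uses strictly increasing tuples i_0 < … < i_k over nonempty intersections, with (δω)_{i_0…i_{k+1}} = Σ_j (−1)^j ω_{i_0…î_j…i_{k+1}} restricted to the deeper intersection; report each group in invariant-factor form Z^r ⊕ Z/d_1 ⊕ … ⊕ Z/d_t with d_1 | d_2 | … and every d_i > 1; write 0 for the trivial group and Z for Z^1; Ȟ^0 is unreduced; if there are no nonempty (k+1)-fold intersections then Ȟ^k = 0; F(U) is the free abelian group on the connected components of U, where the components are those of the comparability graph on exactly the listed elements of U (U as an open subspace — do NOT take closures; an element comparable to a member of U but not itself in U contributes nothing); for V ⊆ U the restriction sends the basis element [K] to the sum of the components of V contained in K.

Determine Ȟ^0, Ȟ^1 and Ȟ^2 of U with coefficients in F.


intersection data:
  V1={{q1},{q2},{q1,q2},{q1,q4},{q2,q3},{q2,q4},{q2,q5},{q1,q2,q4},{q2,q3,q5}} V2={{q3},{q2,q3},{q3,q5},{q2,q3,q5}} V3={{q4},{q5},{q1,q4},{q2,q4},{q2,q5},{q3,q5},{q4,q5},{q1,q2,q4},{q2,q3,q5}}
  V12={{q2,q3},{q2,q3,q5}} V13={{q1,q4},{q2,q4},{q2,q5},{q1,q2,q4},{q2,q3,q5}} V23={{q3,q5},{q2,q3,q5}}
  V123={{q2,q3,q5}}
components per intersection:
  V1: {{q1},{q2},{q1,q2},{q1,q4},{q2,q3},{q2,q4},{q2,q5},{q1,q2,q4},{q2,q3,q5}}
  V2: {{q3},{q2,q3},{q3,q5},{q2,q3,q5}}
  V3: {{q4},{q5},{q1,q4},{q2,q4},{q2,q5},{q3,q5},{q4,q5},{q1,q2,q4},{q2,q3,q5}}
  V12: {{q2,q3},{q2,q3,q5}}
  V13: {{q1,q4},{q2,q4},{q1,q2,q4}} {{q2,q5},{q2,q3,q5}}
  V23: {{q3,q5},{q2,q3,q5}}
  V123: {{q2,q3,q5}}
C dims 3,4,1; δ0: rk 2, SNF 1^2; δ1: rk 1, SNF 1^1
Ȟ^0 = (3 − 2) − 0 = 1, so Ȟ^0 ≅ Z
Ȟ^1 = (4 − 1) − 2 = 1, so Ȟ^1 ≅ Z
Ȟ^2 = (1 − 0) − 1 = 0, so Ȟ^2 ≅ 0

Ȟ^0 = Z,  Ȟ^1 = Z,  Ȟ^2 = 0


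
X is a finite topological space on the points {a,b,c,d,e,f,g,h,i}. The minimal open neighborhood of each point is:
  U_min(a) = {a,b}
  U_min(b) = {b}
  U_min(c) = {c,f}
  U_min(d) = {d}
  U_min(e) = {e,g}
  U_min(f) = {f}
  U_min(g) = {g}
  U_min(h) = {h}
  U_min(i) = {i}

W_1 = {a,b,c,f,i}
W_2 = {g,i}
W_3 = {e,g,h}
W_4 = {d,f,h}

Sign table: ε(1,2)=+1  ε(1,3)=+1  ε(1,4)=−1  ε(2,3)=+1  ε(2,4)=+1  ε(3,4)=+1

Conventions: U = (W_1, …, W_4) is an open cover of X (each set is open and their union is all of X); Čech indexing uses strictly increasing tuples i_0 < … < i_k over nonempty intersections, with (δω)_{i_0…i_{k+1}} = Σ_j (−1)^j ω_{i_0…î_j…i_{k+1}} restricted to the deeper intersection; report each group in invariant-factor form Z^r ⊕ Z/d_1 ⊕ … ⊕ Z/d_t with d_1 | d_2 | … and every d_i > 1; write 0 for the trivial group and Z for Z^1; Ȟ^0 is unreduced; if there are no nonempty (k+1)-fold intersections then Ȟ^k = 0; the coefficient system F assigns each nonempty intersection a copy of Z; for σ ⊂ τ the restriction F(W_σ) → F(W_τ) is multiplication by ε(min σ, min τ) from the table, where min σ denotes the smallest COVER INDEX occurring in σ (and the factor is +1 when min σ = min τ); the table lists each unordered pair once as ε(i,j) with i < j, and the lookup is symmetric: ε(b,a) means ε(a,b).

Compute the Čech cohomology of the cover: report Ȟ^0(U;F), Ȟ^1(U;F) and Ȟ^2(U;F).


Ȟ^0(U;F) ≅ 0, Ȟ^1(U;F) ≅ Z/2, Ȟ^2(U;F) ≅ 0

nonempty intersections:
  W12={i} W14={f} W23={g} W34={h}
C dims 4,4; δ0: rk 4, SNF 1^3·2
Ȟ^0: (4−4)−0=0 ⇒ 0
Ȟ^1: (4−0)−4=0 plus torsion [2] ⇒ Z/2
Ȟ^2: (0−0)−0=0 ⇒ 0


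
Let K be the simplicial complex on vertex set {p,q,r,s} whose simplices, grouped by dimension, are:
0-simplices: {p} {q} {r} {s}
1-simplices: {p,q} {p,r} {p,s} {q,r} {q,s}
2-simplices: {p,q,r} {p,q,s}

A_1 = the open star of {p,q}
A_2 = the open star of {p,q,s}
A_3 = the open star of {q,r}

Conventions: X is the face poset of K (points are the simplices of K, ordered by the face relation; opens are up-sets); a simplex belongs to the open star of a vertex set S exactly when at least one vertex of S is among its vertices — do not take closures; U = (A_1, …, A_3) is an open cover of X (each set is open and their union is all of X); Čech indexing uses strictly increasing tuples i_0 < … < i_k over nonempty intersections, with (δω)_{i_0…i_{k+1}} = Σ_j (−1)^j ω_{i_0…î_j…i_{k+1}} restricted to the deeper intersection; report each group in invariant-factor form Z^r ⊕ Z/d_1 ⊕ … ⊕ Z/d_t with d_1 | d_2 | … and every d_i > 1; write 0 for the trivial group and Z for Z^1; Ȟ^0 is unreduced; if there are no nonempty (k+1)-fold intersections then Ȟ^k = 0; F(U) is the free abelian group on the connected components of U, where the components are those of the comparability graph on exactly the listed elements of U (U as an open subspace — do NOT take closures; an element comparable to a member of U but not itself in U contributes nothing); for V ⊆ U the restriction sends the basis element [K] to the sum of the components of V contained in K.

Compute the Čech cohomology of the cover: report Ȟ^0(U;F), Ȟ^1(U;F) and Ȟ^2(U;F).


Ȟ^0 = Z, Ȟ^1 = 0 and Ȟ^2 = 0

nerve simplices:
  A1={{p},{q},{p,q},{p,r},{p,s},{q,r},{q,s},{p,q,r},{p,q,s}} A2={{p},{q},{s},{p,q},{p,r},{p,s},{q,r},{q,s},{p,q,r},{p,q,s}} A3={{q},{r},{p,q},{p,r},{q,r},{q,s},{p,q,r},{p,q,s}}
  A12={{p},{q},{p,q},{p,r},{p,s},{q,r},{q,s},{p,q,r},{p,q,s}} A13={{q},{p,q},{p,r},{q,r},{q,s},{p,q,r},{p,q,s}} A23={{q},{p,q},{p,r},{q,r},{q,s},{p,q,r},{p,q,s}}
  A123={{q},{p,q},{p,r},{q,r},{q,s},{p,q,r},{p,q,s}}
components per intersection:
  A1: {{p},{q},{p,q},{p,r},{p,s},{q,r},{q,s},{p,q,r},{p,q,s}}
  A2: {{p},{q},{s},{p,q},{p,r},{p,s},{q,r},{q,s},{p,q,r},{p,q,s}}
  A3: {{q},{r},{p,q},{p,r},{q,r},{q,s},{p,q,r},{p,q,s}}
  A12: {{p},{q},{p,q},{p,r},{p,s},{q,r},{q,s},{p,q,r},{p,q,s}}
  A13: {{q},{p,q},{p,r},{q,r},{q,s},{p,q,r},{p,q,s}}
  A23: {{q},{p,q},{p,r},{q,r},{q,s},{p,q,r},{p,q,s}}
  A123: {{q},{p,q},{p,r},{q,r},{q,s},{p,q,r},{p,q,s}}
C dims 3,3,1; δ0: rk 2, SNF 1^2; δ1: rk 1, SNF 1^1
degree 0: 3−2−0 = 1 → Ȟ^0 ≅ Z
degree 1: 3−1−2 = 0 → Ȟ^1 ≅ 0
degree 2: 1−0−1 = 0 → Ȟ^2 ≅ 0


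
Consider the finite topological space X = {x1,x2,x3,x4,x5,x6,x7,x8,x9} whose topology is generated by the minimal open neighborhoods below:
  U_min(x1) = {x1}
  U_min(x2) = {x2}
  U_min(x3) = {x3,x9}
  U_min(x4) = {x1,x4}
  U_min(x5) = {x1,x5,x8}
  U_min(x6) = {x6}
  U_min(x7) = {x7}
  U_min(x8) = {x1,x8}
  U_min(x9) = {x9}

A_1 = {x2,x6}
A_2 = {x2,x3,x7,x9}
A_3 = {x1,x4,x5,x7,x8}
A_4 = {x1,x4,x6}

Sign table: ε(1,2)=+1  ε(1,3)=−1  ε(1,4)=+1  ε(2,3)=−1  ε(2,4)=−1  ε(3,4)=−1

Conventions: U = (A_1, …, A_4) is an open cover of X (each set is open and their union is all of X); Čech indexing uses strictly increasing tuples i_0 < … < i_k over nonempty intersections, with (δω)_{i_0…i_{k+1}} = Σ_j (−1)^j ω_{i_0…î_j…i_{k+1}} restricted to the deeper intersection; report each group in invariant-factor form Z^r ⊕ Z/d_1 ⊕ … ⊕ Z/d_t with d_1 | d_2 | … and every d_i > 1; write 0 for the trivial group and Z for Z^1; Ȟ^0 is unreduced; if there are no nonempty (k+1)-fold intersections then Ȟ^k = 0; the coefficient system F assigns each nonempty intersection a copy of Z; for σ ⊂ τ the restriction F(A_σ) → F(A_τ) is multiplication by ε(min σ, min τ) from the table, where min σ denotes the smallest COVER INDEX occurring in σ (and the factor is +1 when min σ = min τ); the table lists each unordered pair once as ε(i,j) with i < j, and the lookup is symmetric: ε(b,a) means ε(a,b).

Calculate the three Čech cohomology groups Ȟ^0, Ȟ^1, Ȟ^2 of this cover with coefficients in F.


Ȟ^0 = Z,  Ȟ^1 = Z,  Ȟ^2 = 0

nerve of the cover:
  A12={x2} A14={x6} A23={x7} A34={x1,x4}
C dims 4,4; δ0: rk 3, SNF 1^3
Ȟ^0 = (4 − 3) − 0 = 1, so Ȟ^0 ≅ Z
Ȟ^1 = (4 − 0) − 3 = 1, so Ȟ^1 ≅ Z
Ȟ^2 = (0 − 0) − 0 = 0, so Ȟ^2 ≅ 0


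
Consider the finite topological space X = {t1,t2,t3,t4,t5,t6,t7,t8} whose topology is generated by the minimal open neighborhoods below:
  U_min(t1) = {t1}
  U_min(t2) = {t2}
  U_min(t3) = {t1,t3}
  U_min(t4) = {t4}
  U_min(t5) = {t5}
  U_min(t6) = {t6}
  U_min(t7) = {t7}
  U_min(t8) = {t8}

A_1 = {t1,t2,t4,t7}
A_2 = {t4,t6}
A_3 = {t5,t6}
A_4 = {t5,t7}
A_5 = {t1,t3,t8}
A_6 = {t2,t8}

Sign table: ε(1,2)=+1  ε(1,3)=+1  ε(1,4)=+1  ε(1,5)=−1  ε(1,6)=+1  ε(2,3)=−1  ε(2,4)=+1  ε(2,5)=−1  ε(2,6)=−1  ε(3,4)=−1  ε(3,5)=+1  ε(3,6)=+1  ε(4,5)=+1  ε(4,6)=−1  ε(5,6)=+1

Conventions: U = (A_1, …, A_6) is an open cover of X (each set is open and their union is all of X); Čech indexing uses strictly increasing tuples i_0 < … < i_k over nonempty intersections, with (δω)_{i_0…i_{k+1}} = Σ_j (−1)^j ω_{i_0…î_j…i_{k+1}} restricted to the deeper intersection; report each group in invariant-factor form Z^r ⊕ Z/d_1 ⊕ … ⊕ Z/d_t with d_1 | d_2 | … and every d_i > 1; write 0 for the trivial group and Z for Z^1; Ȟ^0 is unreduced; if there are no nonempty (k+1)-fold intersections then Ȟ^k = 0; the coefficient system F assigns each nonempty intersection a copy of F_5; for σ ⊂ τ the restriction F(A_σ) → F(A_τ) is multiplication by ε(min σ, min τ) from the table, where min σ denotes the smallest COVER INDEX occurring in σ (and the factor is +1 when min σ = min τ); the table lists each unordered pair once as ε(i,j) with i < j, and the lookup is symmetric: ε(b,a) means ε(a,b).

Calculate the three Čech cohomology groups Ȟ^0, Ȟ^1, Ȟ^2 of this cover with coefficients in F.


nonempty overlaps:
  A12={t4} A14={t7} A15={t1} A16={t2} A23={t6} A34={t5} A56={t8}
C dims 6,7; δ0: rk_F5 6
degree 0: 6−6−0 = 0 → Ȟ^0 ≅ 0
degree 1: 7−0−6 = 1 → Ȟ^1 ≅ Z/5
degree 2: 0−0−0 = 0 → Ȟ^2 ≅ 0

Ȟ^0 ≅ 0, Ȟ^1 ≅ Z/5, Ȟ^2 ≅ 0


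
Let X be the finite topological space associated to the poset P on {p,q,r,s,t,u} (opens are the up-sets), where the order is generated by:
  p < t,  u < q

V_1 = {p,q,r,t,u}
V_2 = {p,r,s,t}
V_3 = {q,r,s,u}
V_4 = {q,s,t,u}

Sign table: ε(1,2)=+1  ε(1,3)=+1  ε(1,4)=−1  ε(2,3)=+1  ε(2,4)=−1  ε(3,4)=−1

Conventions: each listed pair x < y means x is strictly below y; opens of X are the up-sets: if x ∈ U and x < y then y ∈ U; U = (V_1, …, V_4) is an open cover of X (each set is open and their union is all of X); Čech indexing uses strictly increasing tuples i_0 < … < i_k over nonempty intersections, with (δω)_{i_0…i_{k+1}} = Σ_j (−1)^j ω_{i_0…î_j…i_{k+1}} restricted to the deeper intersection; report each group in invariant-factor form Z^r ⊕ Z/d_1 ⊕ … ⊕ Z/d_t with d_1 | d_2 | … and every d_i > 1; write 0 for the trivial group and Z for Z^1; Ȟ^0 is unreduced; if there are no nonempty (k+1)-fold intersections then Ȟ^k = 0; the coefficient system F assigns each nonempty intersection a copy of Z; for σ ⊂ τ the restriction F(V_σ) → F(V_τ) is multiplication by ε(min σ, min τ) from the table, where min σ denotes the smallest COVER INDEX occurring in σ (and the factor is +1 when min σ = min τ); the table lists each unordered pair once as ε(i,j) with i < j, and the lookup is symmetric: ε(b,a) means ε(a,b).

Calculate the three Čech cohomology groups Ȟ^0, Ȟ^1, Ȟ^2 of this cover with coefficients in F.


Ȟ^0 = Z; Ȟ^1 = 0; Ȟ^2 = Z

cover nerve:
  V12={p,r,t} V13={q,r,u} V14={q,t,u} V23={r,s} V24={s,t} V34={q,s,u}
  V123={r} V124={t} V134={q,u} V234={s}
C dims 4,6,4; δ0: rk 3, SNF 1^3; δ1: rk 3, SNF 1^3
Ȟ^0: (4−3)−0=1 ⇒ Z
Ȟ^1: (6−3)−3=0 ⇒ 0
Ȟ^2: (4−0)−3=1 ⇒ Z


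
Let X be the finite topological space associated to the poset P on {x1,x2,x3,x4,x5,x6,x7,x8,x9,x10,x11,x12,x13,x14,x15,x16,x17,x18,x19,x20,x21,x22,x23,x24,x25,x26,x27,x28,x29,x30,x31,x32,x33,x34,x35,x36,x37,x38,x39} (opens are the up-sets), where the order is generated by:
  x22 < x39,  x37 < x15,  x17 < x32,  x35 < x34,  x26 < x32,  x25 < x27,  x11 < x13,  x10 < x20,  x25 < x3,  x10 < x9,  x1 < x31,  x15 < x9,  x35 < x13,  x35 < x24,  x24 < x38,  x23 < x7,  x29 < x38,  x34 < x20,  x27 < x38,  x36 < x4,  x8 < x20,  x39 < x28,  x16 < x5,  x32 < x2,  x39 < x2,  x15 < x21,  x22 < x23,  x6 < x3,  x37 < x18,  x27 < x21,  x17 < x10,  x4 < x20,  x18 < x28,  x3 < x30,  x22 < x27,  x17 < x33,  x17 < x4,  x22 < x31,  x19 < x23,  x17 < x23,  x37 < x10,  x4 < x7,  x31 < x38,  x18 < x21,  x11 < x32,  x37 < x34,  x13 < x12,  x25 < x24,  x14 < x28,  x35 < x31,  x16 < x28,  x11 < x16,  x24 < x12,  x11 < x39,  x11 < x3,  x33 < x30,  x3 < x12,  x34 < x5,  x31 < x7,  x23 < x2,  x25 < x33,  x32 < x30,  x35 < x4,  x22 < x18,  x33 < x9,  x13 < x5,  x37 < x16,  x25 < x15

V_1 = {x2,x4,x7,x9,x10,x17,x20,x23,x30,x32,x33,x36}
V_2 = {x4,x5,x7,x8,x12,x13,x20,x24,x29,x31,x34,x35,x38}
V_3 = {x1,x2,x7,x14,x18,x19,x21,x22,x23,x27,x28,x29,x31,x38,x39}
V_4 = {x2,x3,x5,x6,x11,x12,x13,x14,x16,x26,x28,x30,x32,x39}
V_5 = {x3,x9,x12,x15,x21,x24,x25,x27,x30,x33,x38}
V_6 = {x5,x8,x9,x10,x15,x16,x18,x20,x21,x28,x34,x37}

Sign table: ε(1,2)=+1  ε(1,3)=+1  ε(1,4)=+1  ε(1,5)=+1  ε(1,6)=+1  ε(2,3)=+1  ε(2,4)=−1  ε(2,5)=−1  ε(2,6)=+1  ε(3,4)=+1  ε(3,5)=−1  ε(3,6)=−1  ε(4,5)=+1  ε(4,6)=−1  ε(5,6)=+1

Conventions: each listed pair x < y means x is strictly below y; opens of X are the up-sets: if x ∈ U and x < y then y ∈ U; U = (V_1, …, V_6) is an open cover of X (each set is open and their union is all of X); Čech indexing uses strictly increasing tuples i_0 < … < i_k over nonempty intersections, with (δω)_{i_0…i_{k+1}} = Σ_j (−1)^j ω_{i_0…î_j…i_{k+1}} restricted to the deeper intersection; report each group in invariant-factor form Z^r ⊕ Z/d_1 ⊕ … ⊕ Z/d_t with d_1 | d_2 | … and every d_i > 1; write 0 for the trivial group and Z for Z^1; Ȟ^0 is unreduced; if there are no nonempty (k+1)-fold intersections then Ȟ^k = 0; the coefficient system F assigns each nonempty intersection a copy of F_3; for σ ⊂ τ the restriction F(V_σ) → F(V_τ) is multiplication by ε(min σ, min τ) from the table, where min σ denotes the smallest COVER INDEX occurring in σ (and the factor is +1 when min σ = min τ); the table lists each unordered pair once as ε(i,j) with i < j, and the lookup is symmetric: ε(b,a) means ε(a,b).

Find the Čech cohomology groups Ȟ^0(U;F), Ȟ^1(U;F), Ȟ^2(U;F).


Ȟ^0 ≅ 0; Ȟ^1 ≅ 0; Ȟ^2 ≅ Z/3

nerve of the cover:
  V12={x4,x7,x20} V13={x2,x7,x23} V14={x2,x30,x32} V15={x9,x30,x33} V16={x9,x10,x20} V23={x7,x29,x31,x38} V24={x5,x12,x13} V25={x12,x24,x38} V26={x5,x8,x20,x34} V34={x2,x14,x28,x39} V35={x21,x27,x38} V36={x18,x21,x28} V45={x3,x12,x30} V46={x5,x16,x28} V56={x9,x15,x21}
  V123={x7} V126={x20} V134={x2} V145={x30} V156={x9} V235={x38} V245={x12} V246={x5} V346={x28} V356={x21}
C dims 6,15,10; δ0: rk_F3 6; δ1: rk_F3 9
Ȟ^0 = (6 − 6) − 0 = 0, so Ȟ^0 ≅ 0
Ȟ^1 = (15 − 9) − 6 = 0, so Ȟ^1 ≅ 0
Ȟ^2 = (10 − 0) − 9 = 1, so Ȟ^2 ≅ Z/3
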